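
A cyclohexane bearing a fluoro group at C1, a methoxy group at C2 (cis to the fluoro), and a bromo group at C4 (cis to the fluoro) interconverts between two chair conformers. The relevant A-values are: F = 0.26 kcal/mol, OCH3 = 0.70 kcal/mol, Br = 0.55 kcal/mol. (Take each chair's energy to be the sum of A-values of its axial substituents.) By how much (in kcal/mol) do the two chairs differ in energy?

0.99 kcal/mol

Chair I (fluoro axial, methoxy equatorial, bromo equatorial): E = 0.26 kcal/mol.
Chair II (fluoro equatorial, methoxy axial, bromo axial): E = 1.25 kcal/mol.
ΔE = 1.25 − 0.26 = 0.99 kcal/mol; chair I is more stable.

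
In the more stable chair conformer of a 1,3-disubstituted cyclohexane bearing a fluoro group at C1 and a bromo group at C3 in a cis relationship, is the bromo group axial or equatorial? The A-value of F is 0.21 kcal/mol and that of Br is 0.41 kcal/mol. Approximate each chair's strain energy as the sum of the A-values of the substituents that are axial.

C1 and C3 have the same parity, so for the cis isomer the two substituents are e,e in one chair and a,a in the other.
Chair I (fluoro axial, bromo axial): E = 0.62 kcal/mol.
Chair II (fluoro equatorial, bromo equatorial): E = 0.00 kcal/mol.
Chair II is the more stable (lower-energy) conformer, and in that chair the bromo group is equatorial.

equatorial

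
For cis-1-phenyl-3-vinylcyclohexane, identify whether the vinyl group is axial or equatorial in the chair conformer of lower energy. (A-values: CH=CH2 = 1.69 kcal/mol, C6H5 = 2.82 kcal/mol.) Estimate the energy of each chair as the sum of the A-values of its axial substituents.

C1 and C3 have the same parity, so for the cis isomer the two substituents are e,e in one chair and a,a in the other.
Chair I (vinyl axial, phenyl axial): E = 4.51 kcal/mol.
Chair II (vinyl equatorial, phenyl equatorial): E = 0.00 kcal/mol.
Chair II is the more stable (lower-energy) conformer, and in that chair the vinyl group is equatorial.

equatorial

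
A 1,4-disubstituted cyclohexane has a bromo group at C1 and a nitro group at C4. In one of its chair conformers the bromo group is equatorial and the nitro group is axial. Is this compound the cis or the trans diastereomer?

cis

C1 and C4 have opposite parity, so their axial bonds point in opposite directions.
With opposite-parity carbons, two substituents on the same face are one axial and one equatorial; opposite faces give both axial or both equatorial.
Here the groups are equatorial/axial → same face → cis.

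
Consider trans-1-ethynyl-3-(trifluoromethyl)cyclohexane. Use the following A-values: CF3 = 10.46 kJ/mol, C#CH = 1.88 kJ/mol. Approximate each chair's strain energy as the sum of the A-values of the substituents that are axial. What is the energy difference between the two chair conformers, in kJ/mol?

C1 and C3 have the same parity, so for the trans isomer the two substituents are one axial and one equatorial in each chair.
Chair I (trifluoromethyl axial, ethynyl equatorial): E = 10.46 kJ/mol.
Chair II (trifluoromethyl equatorial, ethynyl axial): E = 1.88 kJ/mol.
ΔE = 10.46 − 1.88 = 8.58 kJ/mol; chair II is more stable.

8.58 kJ/mol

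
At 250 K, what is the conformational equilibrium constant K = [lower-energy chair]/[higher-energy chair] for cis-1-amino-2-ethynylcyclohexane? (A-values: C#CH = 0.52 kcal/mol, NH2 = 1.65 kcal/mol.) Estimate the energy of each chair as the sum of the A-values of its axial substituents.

C1 and C2 have opposite parity, so for the cis isomer the two substituents are one axial and one equatorial in each chair.
Chair I (ethynyl axial, amino equatorial): E = 0.52 kcal/mol; chair II (ethynyl equatorial, amino axial): E = 1.65 kcal/mol.
ΔG = 1.13 kcal/mol between the two chairs.
K = exp(ΔG/RT) with R = 1.987×10⁻³ kcal mol⁻¹ K⁻¹ and T = 250 K gives K ≈ 9.73.

K ≈ 9.73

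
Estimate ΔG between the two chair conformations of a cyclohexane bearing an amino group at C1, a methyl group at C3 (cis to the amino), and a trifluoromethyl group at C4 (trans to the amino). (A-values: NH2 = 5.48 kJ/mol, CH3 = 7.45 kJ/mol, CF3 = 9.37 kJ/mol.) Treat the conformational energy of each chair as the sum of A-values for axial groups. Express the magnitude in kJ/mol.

22.30 kJ/mol

Chair I (amino axial, methyl axial, trifluoromethyl axial): E = 22.30 kJ/mol.
Chair II (amino equatorial, methyl equatorial, trifluoromethyl equatorial): E = 0.00 kJ/mol.
ΔE = 22.30 − 0.00 = 22.30 kJ/mol; chair II is more stable.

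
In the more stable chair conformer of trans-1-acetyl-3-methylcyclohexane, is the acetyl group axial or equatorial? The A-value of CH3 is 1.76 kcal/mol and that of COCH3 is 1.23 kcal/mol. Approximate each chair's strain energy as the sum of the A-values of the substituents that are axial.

axial

C1 and C3 have the same parity, so for the trans isomer the two substituents are one axial and one equatorial in each chair.
Chair I (methyl axial, acetyl equatorial): E = 1.76 kcal/mol.
Chair II (methyl equatorial, acetyl axial): E = 1.23 kcal/mol.
Chair II is the more stable (lower-energy) conformer, and in that chair the acetyl group is axial.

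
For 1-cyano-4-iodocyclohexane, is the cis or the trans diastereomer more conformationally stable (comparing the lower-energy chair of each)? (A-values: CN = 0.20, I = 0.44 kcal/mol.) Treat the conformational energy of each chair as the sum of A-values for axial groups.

At 1,4 positions (parity opposite): cis → (a,e or e,a); trans → (e,e or a,a).
Best chair for cis: E = 0.20 kcal/mol; best chair for trans: E = 0.00 kcal/mol.
The trans isomer is lower by 0.20 kcal/mol.

trans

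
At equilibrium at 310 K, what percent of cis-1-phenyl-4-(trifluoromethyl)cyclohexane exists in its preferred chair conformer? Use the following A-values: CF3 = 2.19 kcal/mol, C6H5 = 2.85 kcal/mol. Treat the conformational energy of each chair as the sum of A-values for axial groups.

C1 and C4 have opposite parity, so for the cis isomer the two substituents are one axial and one equatorial in each chair.
Chair I (trifluoromethyl axial, phenyl equatorial): E = 2.19 kcal/mol; chair II (trifluoromethyl equatorial, phenyl axial): E = 2.85 kcal/mol.
ΔG = 0.66 kcal/mol between the two chairs.
K = exp(ΔG/RT) with R = 1.987×10⁻³ kcal mol⁻¹ K⁻¹ and T = 310 K gives K ≈ 2.92.
Fraction in the lower-energy chair = K/(K+1) = 74.5%.

74.5%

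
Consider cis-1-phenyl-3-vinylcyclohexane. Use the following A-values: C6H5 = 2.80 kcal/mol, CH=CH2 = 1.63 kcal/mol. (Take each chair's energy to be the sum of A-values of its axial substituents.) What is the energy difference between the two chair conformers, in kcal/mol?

C1 and C3 have the same parity, so for the cis isomer the two substituents are e,e in one chair and a,a in the other.
Chair I (phenyl axial, vinyl axial): E = 4.43 kcal/mol.
Chair II (phenyl equatorial, vinyl equatorial): E = 0.00 kcal/mol.
ΔE = 4.43 − 0.00 = 4.43 kcal/mol; chair II is more stable.

4.43 kcal/mol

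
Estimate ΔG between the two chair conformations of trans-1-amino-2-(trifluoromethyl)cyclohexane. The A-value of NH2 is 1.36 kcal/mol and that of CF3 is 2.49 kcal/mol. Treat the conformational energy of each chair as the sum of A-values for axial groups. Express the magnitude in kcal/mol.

3.85 kcal/mol

C1 and C2 have opposite parity, so for the trans isomer the two substituents are e,e in one chair and a,a in the other.
Chair I (amino axial, trifluoromethyl axial): E = 3.85 kcal/mol.
Chair II (amino equatorial, trifluoromethyl equatorial): E = 0.00 kcal/mol.
ΔE = 3.85 − 0.00 = 3.85 kcal/mol; chair II is more stable.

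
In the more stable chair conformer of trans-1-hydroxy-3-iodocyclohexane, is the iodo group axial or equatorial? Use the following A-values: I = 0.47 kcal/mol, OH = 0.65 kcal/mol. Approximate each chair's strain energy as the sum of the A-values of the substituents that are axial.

C1 and C3 have the same parity, so for the trans isomer the two substituents are one axial and one equatorial in each chair.
Chair I (iodo axial, hydroxyl equatorial): E = 0.47 kcal/mol.
Chair II (iodo equatorial, hydroxyl axial): E = 0.65 kcal/mol.
Chair I is the more stable (lower-energy) conformer, and in that chair the iodo group is axial.

axial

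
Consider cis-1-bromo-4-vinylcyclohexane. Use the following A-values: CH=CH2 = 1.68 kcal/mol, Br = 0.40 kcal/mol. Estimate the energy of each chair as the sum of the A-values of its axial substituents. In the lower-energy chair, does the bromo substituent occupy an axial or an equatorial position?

C1 and C4 have opposite parity, so for the cis isomer the two substituents are one axial and one equatorial in each chair.
Chair I (vinyl axial, bromo equatorial): E = 1.68 kcal/mol.
Chair II (vinyl equatorial, bromo axial): E = 0.40 kcal/mol.
Chair II is the more stable (lower-energy) conformer, and in that chair the bromo group is axial.

axial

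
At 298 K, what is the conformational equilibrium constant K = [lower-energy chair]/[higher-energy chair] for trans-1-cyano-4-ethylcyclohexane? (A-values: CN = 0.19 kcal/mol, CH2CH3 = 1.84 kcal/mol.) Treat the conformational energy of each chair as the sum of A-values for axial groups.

K ≈ 30.8

C1 and C4 have opposite parity, so for the trans isomer the two substituents are e,e in one chair and a,a in the other.
Chair I (cyano axial, ethyl axial): E = 2.03 kcal/mol; chair II (cyano equatorial, ethyl equatorial): E = 0.00 kcal/mol.
ΔG = 2.03 kcal/mol between the two chairs.
K = exp(ΔG/RT) with R = 1.987×10⁻³ kcal mol⁻¹ K⁻¹ and T = 298 K gives K ≈ 30.8.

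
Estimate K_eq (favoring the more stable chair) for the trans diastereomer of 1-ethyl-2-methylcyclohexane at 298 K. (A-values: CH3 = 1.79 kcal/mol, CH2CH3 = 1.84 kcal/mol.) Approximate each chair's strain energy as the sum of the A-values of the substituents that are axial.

K ≈ 460

C1 and C2 have opposite parity, so for the trans isomer the two substituents are e,e in one chair and a,a in the other.
Chair I (methyl axial, ethyl axial): E = 3.63 kcal/mol; chair II (methyl equatorial, ethyl equatorial): E = 0.00 kcal/mol.
ΔG = 3.63 kcal/mol between the two chairs.
K = exp(ΔG/RT) with R = 1.987×10⁻³ kcal mol⁻¹ K⁻¹ and T = 298 K gives K ≈ 460.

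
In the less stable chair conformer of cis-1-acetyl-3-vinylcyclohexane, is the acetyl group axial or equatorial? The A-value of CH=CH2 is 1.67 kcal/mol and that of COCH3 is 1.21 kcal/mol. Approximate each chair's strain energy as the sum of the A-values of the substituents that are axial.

axial

C1 and C3 have the same parity, so for the cis isomer the two substituents are e,e in one chair and a,a in the other.
Chair I (vinyl axial, acetyl axial): E = 2.88 kcal/mol.
Chair II (vinyl equatorial, acetyl equatorial): E = 0.00 kcal/mol.
Chair I is the less stable (higher-energy) conformer, and in that chair the acetyl group is axial.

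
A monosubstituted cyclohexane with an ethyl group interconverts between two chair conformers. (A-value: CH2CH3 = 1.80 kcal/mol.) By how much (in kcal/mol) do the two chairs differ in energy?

A monosubstituted cyclohexane has one chair with the ethyl group axial (E = A = 1.80 kcal/mol) and one with it equatorial (E = 0).
ΔE = 1.80 − 0 = 1.80 kcal/mol.

1.80 kcal/mol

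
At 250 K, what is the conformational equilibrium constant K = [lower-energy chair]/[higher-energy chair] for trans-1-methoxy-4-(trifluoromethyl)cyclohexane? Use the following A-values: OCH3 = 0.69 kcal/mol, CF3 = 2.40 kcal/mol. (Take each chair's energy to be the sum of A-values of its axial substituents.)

K ≈ 503

C1 and C4 have opposite parity, so for the trans isomer the two substituents are e,e in one chair and a,a in the other.
Chair I (methoxy axial, trifluoromethyl axial): E = 3.09 kcal/mol; chair II (methoxy equatorial, trifluoromethyl equatorial): E = 0.00 kcal/mol.
ΔG = 3.09 kcal/mol between the two chairs.
K = exp(ΔG/RT) with R = 1.987×10⁻³ kcal mol⁻¹ K⁻¹ and T = 250 K gives K ≈ 503.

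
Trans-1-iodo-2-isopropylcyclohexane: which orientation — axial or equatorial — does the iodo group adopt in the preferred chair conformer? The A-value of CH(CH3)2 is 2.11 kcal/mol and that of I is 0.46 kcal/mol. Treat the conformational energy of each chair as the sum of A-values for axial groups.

C1 and C2 have opposite parity, so for the trans isomer the two substituents are e,e in one chair and a,a in the other.
Chair I (isopropyl axial, iodo axial): E = 2.57 kcal/mol.
Chair II (isopropyl equatorial, iodo equatorial): E = 0.00 kcal/mol.
Chair II is the more stable (lower-energy) conformer, and in that chair the iodo group is equatorial.

equatorial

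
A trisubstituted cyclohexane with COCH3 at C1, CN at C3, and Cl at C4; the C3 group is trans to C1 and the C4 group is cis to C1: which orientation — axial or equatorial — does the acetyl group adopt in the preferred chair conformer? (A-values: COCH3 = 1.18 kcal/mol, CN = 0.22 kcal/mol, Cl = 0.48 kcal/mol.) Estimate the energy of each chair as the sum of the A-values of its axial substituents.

equatorial

Chair I (acetyl axial, cyano equatorial, chloro equatorial): E = 1.18 kcal/mol.
Chair II (acetyl equatorial, cyano axial, chloro axial): E = 0.70 kcal/mol.
Chair II is the more stable (lower-energy) conformer, and in that chair the acetyl group is equatorial.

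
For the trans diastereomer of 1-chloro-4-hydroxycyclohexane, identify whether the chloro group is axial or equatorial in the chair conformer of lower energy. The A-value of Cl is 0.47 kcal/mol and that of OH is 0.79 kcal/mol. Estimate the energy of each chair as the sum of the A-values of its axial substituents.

C1 and C4 have opposite parity, so for the trans isomer the two substituents are e,e in one chair and a,a in the other.
Chair I (chloro axial, hydroxyl axial): E = 1.26 kcal/mol.
Chair II (chloro equatorial, hydroxyl equatorial): E = 0.00 kcal/mol.
Chair II is the more stable (lower-energy) conformer, and in that chair the chloro group is equatorial.

equatorial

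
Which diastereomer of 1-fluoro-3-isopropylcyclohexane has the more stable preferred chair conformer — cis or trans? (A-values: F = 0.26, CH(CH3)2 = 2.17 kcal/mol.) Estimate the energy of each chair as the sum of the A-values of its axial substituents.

At 1,3 positions (parity same): cis → (e,e or a,a); trans → (a,e or e,a).
Best chair for cis: E = 0.00 kcal/mol; best chair for trans: E = 0.26 kcal/mol.
The cis isomer is lower by 0.26 kcal/mol.

cis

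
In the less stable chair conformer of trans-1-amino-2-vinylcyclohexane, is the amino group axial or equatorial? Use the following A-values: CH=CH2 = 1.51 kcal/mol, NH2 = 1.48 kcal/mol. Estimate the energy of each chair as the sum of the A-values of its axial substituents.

C1 and C2 have opposite parity, so for the trans isomer the two substituents are e,e in one chair and a,a in the other.
Chair I (vinyl axial, amino axial): E = 2.99 kcal/mol.
Chair II (vinyl equatorial, amino equatorial): E = 0.00 kcal/mol.
Chair I is the less stable (higher-energy) conformer, and in that chair the amino group is axial.

axial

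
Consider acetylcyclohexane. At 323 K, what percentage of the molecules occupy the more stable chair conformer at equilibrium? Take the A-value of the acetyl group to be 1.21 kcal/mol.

One chair has the acetyl group axial (E = 1.21 kcal/mol) and the other has it equatorial (E = 0).
ΔG = 1.21 kcal/mol between the two chairs.
K = exp(ΔG/RT) with R = 1.987×10⁻³ kcal mol⁻¹ K⁻¹ and T = 323 K gives K ≈ 6.59.
Fraction in the lower-energy chair = K/(K+1) = 86.8%.

86.8%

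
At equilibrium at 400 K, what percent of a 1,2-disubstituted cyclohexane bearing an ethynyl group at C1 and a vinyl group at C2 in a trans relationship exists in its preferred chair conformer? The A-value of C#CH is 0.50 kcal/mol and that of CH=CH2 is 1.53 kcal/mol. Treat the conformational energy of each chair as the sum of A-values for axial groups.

92.8%

C1 and C2 have opposite parity, so for the trans isomer the two substituents are e,e in one chair and a,a in the other.
Chair I (ethynyl axial, vinyl axial): E = 2.03 kcal/mol; chair II (ethynyl equatorial, vinyl equatorial): E = 0.00 kcal/mol.
ΔG = 2.03 kcal/mol between the two chairs.
K = exp(ΔG/RT) with R = 1.987×10⁻³ kcal mol⁻¹ K⁻¹ and T = 400 K gives K ≈ 12.9.
Fraction in the lower-energy chair = K/(K+1) = 92.8%.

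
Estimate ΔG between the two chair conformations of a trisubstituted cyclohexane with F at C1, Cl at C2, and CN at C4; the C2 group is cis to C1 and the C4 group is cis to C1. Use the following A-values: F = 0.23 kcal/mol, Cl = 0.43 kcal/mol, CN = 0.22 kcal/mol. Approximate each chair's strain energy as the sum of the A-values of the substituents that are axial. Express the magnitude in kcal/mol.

Chair I (fluoro axial, chloro equatorial, cyano equatorial): E = 0.23 kcal/mol.
Chair II (fluoro equatorial, chloro axial, cyano axial): E = 0.65 kcal/mol.
ΔE = 0.65 − 0.23 = 0.42 kcal/mol; chair I is more stable.

0.42 kcal/mol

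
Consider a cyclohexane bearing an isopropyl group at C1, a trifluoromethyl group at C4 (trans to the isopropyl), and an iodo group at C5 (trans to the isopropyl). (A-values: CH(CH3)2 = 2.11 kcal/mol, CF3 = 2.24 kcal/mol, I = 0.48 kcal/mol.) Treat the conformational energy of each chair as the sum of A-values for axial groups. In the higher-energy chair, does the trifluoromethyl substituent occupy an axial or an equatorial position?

axial

Chair I (isopropyl axial, trifluoromethyl axial, iodo equatorial): E = 4.35 kcal/mol.
Chair II (isopropyl equatorial, trifluoromethyl equatorial, iodo axial): E = 0.48 kcal/mol.
Chair I is the less stable (higher-energy) conformer, and in that chair the trifluoromethyl group is axial.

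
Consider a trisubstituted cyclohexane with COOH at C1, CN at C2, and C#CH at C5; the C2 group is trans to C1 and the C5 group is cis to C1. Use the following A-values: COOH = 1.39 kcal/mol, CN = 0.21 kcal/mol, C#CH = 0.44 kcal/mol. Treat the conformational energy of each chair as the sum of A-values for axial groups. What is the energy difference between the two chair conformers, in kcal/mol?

2.04 kcal/mol

Chair I (carboxyl axial, cyano axial, ethynyl axial): E = 2.04 kcal/mol.
Chair II (carboxyl equatorial, cyano equatorial, ethynyl equatorial): E = 0.00 kcal/mol.
ΔE = 2.04 − 0.00 = 2.04 kcal/mol; chair II is more stable.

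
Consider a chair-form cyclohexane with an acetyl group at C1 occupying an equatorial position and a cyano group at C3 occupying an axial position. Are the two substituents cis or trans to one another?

trans

C1 and C3 have the same parity, so their axial bonds point in the same direction.
With same-parity carbons, two substituents on the same face are both axial or both equatorial; opposite faces give one of each.
Here the groups are equatorial/axial → opposite face → trans.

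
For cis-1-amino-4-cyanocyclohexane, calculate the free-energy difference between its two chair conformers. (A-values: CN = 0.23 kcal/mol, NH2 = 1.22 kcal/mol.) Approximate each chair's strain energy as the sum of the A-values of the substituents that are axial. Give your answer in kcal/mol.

0.99 kcal/mol

C1 and C4 have opposite parity, so for the cis isomer the two substituents are one axial and one equatorial in each chair.
Chair I (cyano axial, amino equatorial): E = 0.23 kcal/mol.
Chair II (cyano equatorial, amino axial): E = 1.22 kcal/mol.
ΔE = 1.22 − 0.23 = 0.99 kcal/mol; chair I is more stable.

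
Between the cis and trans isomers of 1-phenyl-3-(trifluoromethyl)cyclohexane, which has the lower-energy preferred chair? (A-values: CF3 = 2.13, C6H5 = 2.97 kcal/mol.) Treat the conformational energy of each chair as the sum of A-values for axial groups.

cis

At 1,3 positions (parity same): cis → (e,e or a,a); trans → (a,e or e,a).
Best chair for cis: E = 0.00 kcal/mol; best chair for trans: E = 2.13 kcal/mol.
The cis isomer is lower by 2.13 kcal/mol.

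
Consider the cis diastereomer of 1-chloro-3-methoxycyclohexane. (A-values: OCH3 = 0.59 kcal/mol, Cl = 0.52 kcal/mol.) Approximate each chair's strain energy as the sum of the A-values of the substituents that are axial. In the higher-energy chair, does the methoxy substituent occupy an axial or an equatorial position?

axial

C1 and C3 have the same parity, so for the cis isomer the two substituents are e,e in one chair and a,a in the other.
Chair I (methoxy axial, chloro axial): E = 1.11 kcal/mol.
Chair II (methoxy equatorial, chloro equatorial): E = 0.00 kcal/mol.
Chair I is the less stable (higher-energy) conformer, and in that chair the methoxy group is axial.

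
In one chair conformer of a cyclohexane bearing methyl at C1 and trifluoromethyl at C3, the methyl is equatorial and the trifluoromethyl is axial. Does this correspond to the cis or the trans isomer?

trans

C1 and C3 have the same parity, so their axial bonds point in the same direction.
With same-parity carbons, two substituents on the same face are both axial or both equatorial; opposite faces give one of each.
Here the groups are equatorial/axial → opposite face → trans.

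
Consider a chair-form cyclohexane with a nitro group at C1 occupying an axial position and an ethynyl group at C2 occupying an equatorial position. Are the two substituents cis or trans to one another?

cis

C1 and C2 have opposite parity, so their axial bonds point in opposite directions.
With opposite-parity carbons, two substituents on the same face are one axial and one equatorial; opposite faces give both axial or both equatorial.
Here the groups are axial/equatorial → same face → cis.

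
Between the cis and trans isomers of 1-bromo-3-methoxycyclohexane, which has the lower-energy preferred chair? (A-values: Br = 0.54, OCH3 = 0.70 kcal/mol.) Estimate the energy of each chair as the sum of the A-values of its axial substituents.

At 1,3 positions (parity same): cis → (e,e or a,a); trans → (a,e or e,a).
Best chair for cis: E = 0.00 kcal/mol; best chair for trans: E = 0.54 kcal/mol.
The cis isomer is lower by 0.54 kcal/mol.

cis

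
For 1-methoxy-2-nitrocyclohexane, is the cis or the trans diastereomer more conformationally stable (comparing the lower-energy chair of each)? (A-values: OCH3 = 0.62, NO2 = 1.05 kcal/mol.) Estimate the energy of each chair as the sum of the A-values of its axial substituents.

At 1,2 positions (parity opposite): cis → (a,e or e,a); trans → (e,e or a,a).
Best chair for cis: E = 0.62 kcal/mol; best chair for trans: E = 0.00 kcal/mol.
The trans isomer is lower by 0.62 kcal/mol.

trans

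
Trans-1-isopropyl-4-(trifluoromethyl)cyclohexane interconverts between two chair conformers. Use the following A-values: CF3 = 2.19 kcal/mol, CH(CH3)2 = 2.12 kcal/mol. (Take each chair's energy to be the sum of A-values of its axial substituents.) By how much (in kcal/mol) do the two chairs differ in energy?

4.31 kcal/mol

C1 and C4 have opposite parity, so for the trans isomer the two substituents are e,e in one chair and a,a in the other.
Chair I (trifluoromethyl axial, isopropyl axial): E = 4.31 kcal/mol.
Chair II (trifluoromethyl equatorial, isopropyl equatorial): E = 0.00 kcal/mol.
ΔE = 4.31 − 0.00 = 4.31 kcal/mol; chair II is more stable.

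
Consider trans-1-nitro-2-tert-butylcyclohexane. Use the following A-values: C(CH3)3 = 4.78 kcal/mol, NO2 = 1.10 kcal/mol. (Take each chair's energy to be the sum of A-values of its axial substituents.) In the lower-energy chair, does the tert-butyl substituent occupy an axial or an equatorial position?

equatorial

C1 and C2 have opposite parity, so for the trans isomer the two substituents are e,e in one chair and a,a in the other.
Chair I (tert-butyl axial, nitro axial): E = 5.88 kcal/mol.
Chair II (tert-butyl equatorial, nitro equatorial): E = 0.00 kcal/mol.
Chair II is the more stable (lower-energy) conformer, and in that chair the tert-butyl group is equatorial.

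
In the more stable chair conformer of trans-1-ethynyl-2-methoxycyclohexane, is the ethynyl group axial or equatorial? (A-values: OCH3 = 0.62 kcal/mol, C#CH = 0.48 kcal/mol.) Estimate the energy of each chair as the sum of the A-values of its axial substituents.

C1 and C2 have opposite parity, so for the trans isomer the two substituents are e,e in one chair and a,a in the other.
Chair I (methoxy axial, ethynyl axial): E = 1.10 kcal/mol.
Chair II (methoxy equatorial, ethynyl equatorial): E = 0.00 kcal/mol.
Chair II is the more stable (lower-energy) conformer, and in that chair the ethynyl group is equatorial.

equatorial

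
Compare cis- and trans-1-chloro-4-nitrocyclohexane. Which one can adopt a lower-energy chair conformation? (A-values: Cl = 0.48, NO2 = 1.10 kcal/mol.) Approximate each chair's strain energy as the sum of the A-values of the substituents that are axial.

At 1,4 positions (parity opposite): cis → (a,e or e,a); trans → (e,e or a,a).
Best chair for cis: E = 0.48 kcal/mol; best chair for trans: E = 0.00 kcal/mol.
The trans isomer is lower by 0.48 kcal/mol.

trans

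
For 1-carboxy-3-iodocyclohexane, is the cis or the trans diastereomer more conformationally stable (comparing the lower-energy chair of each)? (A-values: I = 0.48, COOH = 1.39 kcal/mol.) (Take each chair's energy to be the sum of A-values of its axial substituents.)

At 1,3 positions (parity same): cis → (e,e or a,a); trans → (a,e or e,a).
Best chair for cis: E = 0.00 kcal/mol; best chair for trans: E = 0.48 kcal/mol.
The cis isomer is lower by 0.48 kcal/mol.

cis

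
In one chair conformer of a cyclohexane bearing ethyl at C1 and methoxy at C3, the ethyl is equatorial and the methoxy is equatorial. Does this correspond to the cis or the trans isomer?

C1 and C3 have the same parity, so their axial bonds point in the same direction.
With same-parity carbons, two substituents on the same face are both axial or both equatorial; opposite faces give one of each.
Here the groups are equatorial/equatorial → same face → cis.

cis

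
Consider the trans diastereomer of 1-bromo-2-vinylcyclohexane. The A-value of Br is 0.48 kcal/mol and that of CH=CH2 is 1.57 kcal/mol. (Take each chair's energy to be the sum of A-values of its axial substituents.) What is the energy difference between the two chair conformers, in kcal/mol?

2.05 kcal/mol

C1 and C2 have opposite parity, so for the trans isomer the two substituents are e,e in one chair and a,a in the other.
Chair I (bromo axial, vinyl axial): E = 2.05 kcal/mol.
Chair II (bromo equatorial, vinyl equatorial): E = 0.00 kcal/mol.
ΔE = 2.05 − 0.00 = 2.05 kcal/mol; chair II is more stable.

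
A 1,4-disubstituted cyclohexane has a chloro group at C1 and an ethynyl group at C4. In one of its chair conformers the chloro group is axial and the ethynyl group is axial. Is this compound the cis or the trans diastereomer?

C1 and C4 have opposite parity, so their axial bonds point in opposite directions.
With opposite-parity carbons, two substituents on the same face are one axial and one equatorial; opposite faces give both axial or both equatorial.
Here the groups are axial/axial → opposite face → trans.

trans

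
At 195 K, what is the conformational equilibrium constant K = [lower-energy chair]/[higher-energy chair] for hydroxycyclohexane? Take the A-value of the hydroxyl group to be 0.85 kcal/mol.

K ≈ 8.97

One chair has the hydroxyl group axial (E = 0.85 kcal/mol) and the other has it equatorial (E = 0).
ΔG = 0.85 kcal/mol between the two chairs.
K = exp(ΔG/RT) with R = 1.987×10⁻³ kcal mol⁻¹ K⁻¹ and T = 195 K gives K ≈ 8.97.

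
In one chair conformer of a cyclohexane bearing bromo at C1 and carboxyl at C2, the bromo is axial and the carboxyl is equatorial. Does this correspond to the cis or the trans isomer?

cis

C1 and C2 have opposite parity, so their axial bonds point in opposite directions.
With opposite-parity carbons, two substituents on the same face are one axial and one equatorial; opposite faces give both axial or both equatorial.
Here the groups are axial/equatorial → same face → cis.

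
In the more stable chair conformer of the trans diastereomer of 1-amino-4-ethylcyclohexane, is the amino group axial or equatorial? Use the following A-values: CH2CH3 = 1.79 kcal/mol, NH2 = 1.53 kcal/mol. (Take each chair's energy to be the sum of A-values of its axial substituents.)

equatorial

C1 and C4 have opposite parity, so for the trans isomer the two substituents are e,e in one chair and a,a in the other.
Chair I (ethyl axial, amino axial): E = 3.32 kcal/mol.
Chair II (ethyl equatorial, amino equatorial): E = 0.00 kcal/mol.
Chair II is the more stable (lower-energy) conformer, and in that chair the amino group is equatorial.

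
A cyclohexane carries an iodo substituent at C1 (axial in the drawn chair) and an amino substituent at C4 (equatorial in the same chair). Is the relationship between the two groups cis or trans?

cis

C1 and C4 have opposite parity, so their axial bonds point in opposite directions.
With opposite-parity carbons, two substituents on the same face are one axial and one equatorial; opposite faces give both axial or both equatorial.
Here the groups are axial/equatorial → same face → cis.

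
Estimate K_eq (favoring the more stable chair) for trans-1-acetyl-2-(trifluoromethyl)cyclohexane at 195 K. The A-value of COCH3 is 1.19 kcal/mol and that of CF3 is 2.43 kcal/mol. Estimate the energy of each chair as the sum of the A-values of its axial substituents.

K ≈ 11416

C1 and C2 have opposite parity, so for the trans isomer the two substituents are e,e in one chair and a,a in the other.
Chair I (acetyl axial, trifluoromethyl axial): E = 3.62 kcal/mol; chair II (acetyl equatorial, trifluoromethyl equatorial): E = 0.00 kcal/mol.
ΔG = 3.62 kcal/mol between the two chairs.
K = exp(ΔG/RT) with R = 1.987×10⁻³ kcal mol⁻¹ K⁻¹ and T = 195 K gives K ≈ 1.14e+04.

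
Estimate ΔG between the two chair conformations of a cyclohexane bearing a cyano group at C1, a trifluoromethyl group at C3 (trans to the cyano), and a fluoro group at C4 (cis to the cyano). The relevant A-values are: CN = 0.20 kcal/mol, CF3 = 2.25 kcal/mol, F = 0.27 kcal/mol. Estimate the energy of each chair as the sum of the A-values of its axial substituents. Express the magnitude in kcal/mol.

2.32 kcal/mol

Chair I (cyano axial, trifluoromethyl equatorial, fluoro equatorial): E = 0.20 kcal/mol.
Chair II (cyano equatorial, trifluoromethyl axial, fluoro axial): E = 2.52 kcal/mol.
ΔE = 2.52 − 0.20 = 2.32 kcal/mol; chair I is more stable.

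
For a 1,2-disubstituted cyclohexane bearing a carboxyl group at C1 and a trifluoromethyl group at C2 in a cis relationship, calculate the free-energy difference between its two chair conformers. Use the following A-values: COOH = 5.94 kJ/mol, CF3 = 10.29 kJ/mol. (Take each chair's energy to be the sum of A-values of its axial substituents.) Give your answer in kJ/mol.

C1 and C2 have opposite parity, so for the cis isomer the two substituents are one axial and one equatorial in each chair.
Chair I (carboxyl axial, trifluoromethyl equatorial): E = 5.94 kJ/mol.
Chair II (carboxyl equatorial, trifluoromethyl axial): E = 10.29 kJ/mol.
ΔE = 10.29 − 5.94 = 4.35 kJ/mol; chair I is more stable.

4.35 kJ/mol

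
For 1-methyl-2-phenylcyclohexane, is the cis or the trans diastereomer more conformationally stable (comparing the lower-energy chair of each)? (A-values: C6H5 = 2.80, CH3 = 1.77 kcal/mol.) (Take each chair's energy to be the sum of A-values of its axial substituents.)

trans

At 1,2 positions (parity opposite): cis → (a,e or e,a); trans → (e,e or a,a).
Best chair for cis: E = 1.77 kcal/mol; best chair for trans: E = 0.00 kcal/mol.
The trans isomer is lower by 1.77 kcal/mol.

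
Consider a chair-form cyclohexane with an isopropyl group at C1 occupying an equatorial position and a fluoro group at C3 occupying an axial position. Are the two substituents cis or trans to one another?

C1 and C3 have the same parity, so their axial bonds point in the same direction.
With same-parity carbons, two substituents on the same face are both axial or both equatorial; opposite faces give one of each.
Here the groups are equatorial/axial → opposite face → trans.

trans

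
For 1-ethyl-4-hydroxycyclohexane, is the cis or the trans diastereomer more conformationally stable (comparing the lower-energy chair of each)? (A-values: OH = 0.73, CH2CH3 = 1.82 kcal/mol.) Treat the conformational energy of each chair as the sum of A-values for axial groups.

trans

At 1,4 positions (parity opposite): cis → (a,e or e,a); trans → (e,e or a,a).
Best chair for cis: E = 0.73 kcal/mol; best chair for trans: E = 0.00 kcal/mol.
The trans isomer is lower by 0.73 kcal/mol.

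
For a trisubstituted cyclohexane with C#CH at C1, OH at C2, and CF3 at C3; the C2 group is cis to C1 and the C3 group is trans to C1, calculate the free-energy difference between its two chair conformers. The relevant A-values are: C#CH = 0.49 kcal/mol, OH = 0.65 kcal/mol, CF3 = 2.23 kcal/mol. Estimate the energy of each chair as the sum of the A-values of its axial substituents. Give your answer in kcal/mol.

2.39 kcal/mol

Chair I (ethynyl axial, hydroxyl equatorial, trifluoromethyl equatorial): E = 0.49 kcal/mol.
Chair II (ethynyl equatorial, hydroxyl axial, trifluoromethyl axial): E = 2.88 kcal/mol.
ΔE = 2.88 − 0.49 = 2.39 kcal/mol; chair I is more stable.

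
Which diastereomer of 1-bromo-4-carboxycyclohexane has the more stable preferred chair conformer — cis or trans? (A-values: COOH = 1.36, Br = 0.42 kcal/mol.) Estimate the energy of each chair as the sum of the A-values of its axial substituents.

At 1,4 positions (parity opposite): cis → (a,e or e,a); trans → (e,e or a,a).
Best chair for cis: E = 0.42 kcal/mol; best chair for trans: E = 0.00 kcal/mol.
The trans isomer is lower by 0.42 kcal/mol.

trans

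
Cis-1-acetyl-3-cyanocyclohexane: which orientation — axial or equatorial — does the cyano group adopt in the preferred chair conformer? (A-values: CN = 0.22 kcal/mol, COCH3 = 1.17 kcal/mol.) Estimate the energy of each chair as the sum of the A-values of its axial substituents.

equatorial

C1 and C3 have the same parity, so for the cis isomer the two substituents are e,e in one chair and a,a in the other.
Chair I (cyano axial, acetyl axial): E = 1.39 kcal/mol.
Chair II (cyano equatorial, acetyl equatorial): E = 0.00 kcal/mol.
Chair II is the more stable (lower-energy) conformer, and in that chair the cyano group is equatorial.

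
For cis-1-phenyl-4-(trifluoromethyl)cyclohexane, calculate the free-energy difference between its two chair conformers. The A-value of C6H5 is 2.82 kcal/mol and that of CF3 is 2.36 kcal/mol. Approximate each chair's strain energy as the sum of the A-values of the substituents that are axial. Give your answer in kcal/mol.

C1 and C4 have opposite parity, so for the cis isomer the two substituents are one axial and one equatorial in each chair.
Chair I (phenyl axial, trifluoromethyl equatorial): E = 2.82 kcal/mol.
Chair II (phenyl equatorial, trifluoromethyl axial): E = 2.36 kcal/mol.
ΔE = 2.82 − 2.36 = 0.46 kcal/mol; chair II is more stable.

0.46 kcal/mol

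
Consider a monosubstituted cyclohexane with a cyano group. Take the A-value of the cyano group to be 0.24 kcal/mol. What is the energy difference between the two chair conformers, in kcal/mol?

A monosubstituted cyclohexane has one chair with the cyano group axial (E = A = 0.24 kcal/mol) and one with it equatorial (E = 0).
ΔE = 0.24 − 0 = 0.24 kcal/mol.

0.24 kcal/mol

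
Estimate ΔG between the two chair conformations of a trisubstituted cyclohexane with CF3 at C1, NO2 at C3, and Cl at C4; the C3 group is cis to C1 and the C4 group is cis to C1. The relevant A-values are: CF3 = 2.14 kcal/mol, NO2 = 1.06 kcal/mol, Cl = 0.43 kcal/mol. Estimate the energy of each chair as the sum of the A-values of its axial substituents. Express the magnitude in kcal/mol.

2.77 kcal/mol

Chair I (trifluoromethyl axial, nitro axial, chloro equatorial): E = 3.20 kcal/mol.
Chair II (trifluoromethyl equatorial, nitro equatorial, chloro axial): E = 0.43 kcal/mol.
ΔE = 3.20 − 0.43 = 2.77 kcal/mol; chair II is more stable.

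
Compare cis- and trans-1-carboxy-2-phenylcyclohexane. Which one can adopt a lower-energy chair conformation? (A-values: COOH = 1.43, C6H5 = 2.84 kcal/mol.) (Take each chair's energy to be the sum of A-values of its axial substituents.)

At 1,2 positions (parity opposite): cis → (a,e or e,a); trans → (e,e or a,a).
Best chair for cis: E = 1.43 kcal/mol; best chair for trans: E = 0.00 kcal/mol.
The trans isomer is lower by 1.43 kcal/mol.

trans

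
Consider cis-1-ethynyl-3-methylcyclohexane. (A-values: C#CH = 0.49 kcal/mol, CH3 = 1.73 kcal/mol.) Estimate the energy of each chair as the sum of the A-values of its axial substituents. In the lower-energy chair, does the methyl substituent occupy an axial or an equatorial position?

equatorial

C1 and C3 have the same parity, so for the cis isomer the two substituents are e,e in one chair and a,a in the other.
Chair I (ethynyl axial, methyl axial): E = 2.22 kcal/mol.
Chair II (ethynyl equatorial, methyl equatorial): E = 0.00 kcal/mol.
Chair II is the more stable (lower-energy) conformer, and in that chair the methyl group is equatorial.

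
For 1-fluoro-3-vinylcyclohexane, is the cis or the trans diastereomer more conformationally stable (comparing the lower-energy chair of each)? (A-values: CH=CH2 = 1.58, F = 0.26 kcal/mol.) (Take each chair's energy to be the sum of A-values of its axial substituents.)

At 1,3 positions (parity same): cis → (e,e or a,a); trans → (a,e or e,a).
Best chair for cis: E = 0.00 kcal/mol; best chair for trans: E = 0.26 kcal/mol.
The cis isomer is lower by 0.26 kcal/mol.

cis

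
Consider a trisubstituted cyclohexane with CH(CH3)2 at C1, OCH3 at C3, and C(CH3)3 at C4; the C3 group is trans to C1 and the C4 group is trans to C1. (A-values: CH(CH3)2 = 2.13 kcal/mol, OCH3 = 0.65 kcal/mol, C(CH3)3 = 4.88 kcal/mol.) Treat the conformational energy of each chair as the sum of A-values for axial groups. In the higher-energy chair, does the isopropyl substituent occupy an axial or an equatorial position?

Chair I (isopropyl axial, methoxy equatorial, tert-butyl axial): E = 7.01 kcal/mol.
Chair II (isopropyl equatorial, methoxy axial, tert-butyl equatorial): E = 0.65 kcal/mol.
Chair I is the less stable (higher-energy) conformer, and in that chair the isopropyl group is axial.

axial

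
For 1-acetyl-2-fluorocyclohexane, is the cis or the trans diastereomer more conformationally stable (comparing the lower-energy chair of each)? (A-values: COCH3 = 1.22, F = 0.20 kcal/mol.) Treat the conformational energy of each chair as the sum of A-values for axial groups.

trans

At 1,2 positions (parity opposite): cis → (a,e or e,a); trans → (e,e or a,a).
Best chair for cis: E = 0.20 kcal/mol; best chair for trans: E = 0.00 kcal/mol.
The trans isomer is lower by 0.20 kcal/mol.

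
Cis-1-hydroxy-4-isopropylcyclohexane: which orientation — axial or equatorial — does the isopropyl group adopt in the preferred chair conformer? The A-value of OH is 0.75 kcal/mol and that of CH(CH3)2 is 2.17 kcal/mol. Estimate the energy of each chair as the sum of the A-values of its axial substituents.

C1 and C4 have opposite parity, so for the cis isomer the two substituents are one axial and one equatorial in each chair.
Chair I (hydroxyl axial, isopropyl equatorial): E = 0.75 kcal/mol.
Chair II (hydroxyl equatorial, isopropyl axial): E = 2.17 kcal/mol.
Chair I is the more stable (lower-energy) conformer, and in that chair the isopropyl group is equatorial.

equatorial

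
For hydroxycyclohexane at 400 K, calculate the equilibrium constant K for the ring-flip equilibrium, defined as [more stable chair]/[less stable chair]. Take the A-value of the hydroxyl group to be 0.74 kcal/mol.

One chair has the hydroxyl group axial (E = 0.74 kcal/mol) and the other has it equatorial (E = 0).
ΔG = 0.74 kcal/mol between the two chairs.
K = exp(ΔG/RT) with R = 1.987×10⁻³ kcal mol⁻¹ K⁻¹ and T = 400 K gives K ≈ 2.54.

K ≈ 2.54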